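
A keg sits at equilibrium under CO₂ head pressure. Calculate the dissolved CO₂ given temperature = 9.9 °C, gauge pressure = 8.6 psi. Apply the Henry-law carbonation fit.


vols = (P + 14.695)·(0.01821 + 0.09011·e^(−0.04·T))
vols = (8.6 + 14.695)·(0.01821 + 0.09011·e^(−0.04·9.9))

1.8369 volumes


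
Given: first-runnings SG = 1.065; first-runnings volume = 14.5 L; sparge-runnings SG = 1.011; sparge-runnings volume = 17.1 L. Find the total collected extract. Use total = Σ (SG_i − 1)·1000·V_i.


first = (1.065 − 1)·1000·14.5 = 942.5000
sparge = (1.011 − 1)·1000·17.1 = 188.1000
total = 942.5000 + 188.1000

1130.6000 gravity·L


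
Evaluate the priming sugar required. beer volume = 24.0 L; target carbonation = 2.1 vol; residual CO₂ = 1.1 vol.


sugar = (target − residual)·4.0·V
sugar = (2.1 − 1.1)·4.0·24.0

96.0000 g


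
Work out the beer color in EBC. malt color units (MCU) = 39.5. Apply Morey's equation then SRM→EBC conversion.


SRM = 1.4922·MCU^0.6859;  EBC = SRM·1.97
SRM = 1.4922·39.5^0.6859 = 18.5752
EBC = 18.5752·1.97

36.5931 EBC


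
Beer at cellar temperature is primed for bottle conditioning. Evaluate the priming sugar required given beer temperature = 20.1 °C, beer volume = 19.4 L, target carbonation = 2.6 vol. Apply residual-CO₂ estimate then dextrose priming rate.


residual = 14.695·(0.01821 + 0.09011·e^(−0.04·T));  sugar = (target − residual)·4.0·V
residual = 14.695·(0.01821 + 0.09011·e^(−0.04·20.1)) = 0.8602
sugar = (2.6 − 0.8602)·4.0·19.4

135.0079 g


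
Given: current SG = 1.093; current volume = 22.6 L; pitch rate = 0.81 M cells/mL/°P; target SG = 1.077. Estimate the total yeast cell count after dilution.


V_w = V·((SG_c−1)/(SG_t−1)−1);  °P = 259 − 259/SG_t;  cells = rate·(V+V_w)·°P
V_w = 22.6·((1.093−1)/(1.077−1)−1) = 4.6961
V_final = 22.6 + 4.6961 = 27.2961
°P = 259 − 259/1.077 = 18.5172
cells = 0.81·27.2961·18.5172

409.4119 billion cells


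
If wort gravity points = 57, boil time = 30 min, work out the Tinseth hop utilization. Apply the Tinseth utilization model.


U = 1.65·0.000125^(GP/1000) · (1 − e^(−0.04·t))/4.15
bigness = 1.65·0.000125^(57/1000) = 0.9886
boil_factor = (1 − e^(−0.04·30))/4.15 = 0.1684
U = 0.9886 · 0.1684

0.1665


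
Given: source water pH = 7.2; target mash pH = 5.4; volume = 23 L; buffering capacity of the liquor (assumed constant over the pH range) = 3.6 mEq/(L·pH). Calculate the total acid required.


acid = buffering capacity · (pH_source − pH_target) · V
acid = 3.6 · (7.2 − 5.4) · 23

149.0400 mEq


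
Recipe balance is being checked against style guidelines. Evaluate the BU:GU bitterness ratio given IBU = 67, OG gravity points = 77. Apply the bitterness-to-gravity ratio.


BU:GU = IBU / OG_points
BU:GU = 67 / 77

0.8701


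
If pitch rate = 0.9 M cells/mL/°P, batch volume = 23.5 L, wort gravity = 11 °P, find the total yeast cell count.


cells (billions) = rate · V_L · °P
cells = 0.9 · 23.5 · 11

232.6500 billion cells


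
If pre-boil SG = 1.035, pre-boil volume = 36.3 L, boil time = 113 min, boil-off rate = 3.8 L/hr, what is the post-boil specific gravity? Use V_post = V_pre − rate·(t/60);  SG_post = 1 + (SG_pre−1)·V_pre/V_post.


V_post = 36.3 − 3.8·(113/60) = 29.1433
SG_post = 1 + (1.035 − 1)·36.3/29.1433

1.0436


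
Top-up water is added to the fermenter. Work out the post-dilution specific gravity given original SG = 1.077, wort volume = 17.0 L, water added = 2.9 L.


SG_new = 1 + (SG_old − 1)·V_old/(V_old + V_water)
pts = (1.077 − 1)·1000·17.0/(17.0 + 2.9) = 65.7789
SG_new = 1 + 65.7789/1000

1.0658


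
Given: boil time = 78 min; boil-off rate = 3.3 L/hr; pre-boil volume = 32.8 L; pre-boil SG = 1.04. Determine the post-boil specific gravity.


V_post = V_pre − rate·(t/60);  SG_post = 1 + (SG_pre−1)·V_pre/V_post
V_post = 32.8 − 3.3·(78/60) = 28.5100
SG_post = 1 + (1.04 − 1)·32.8/28.5100

1.0460


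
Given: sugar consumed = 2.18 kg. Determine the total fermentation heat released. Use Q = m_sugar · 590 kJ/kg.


Q = 2.18 · 590

1286.2000 kJ


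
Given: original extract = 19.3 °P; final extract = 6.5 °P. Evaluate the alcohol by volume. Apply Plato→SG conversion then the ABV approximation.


SG = 259/(259 − P);  ABV = (OG − FG)·131.25
OG = 259/(259 − 19.3) = 1.0805
FG = 259/(259 − 6.5) = 1.0257
ABV = (1.0805 − 1.0257)·131.25

7.1892 % ABV


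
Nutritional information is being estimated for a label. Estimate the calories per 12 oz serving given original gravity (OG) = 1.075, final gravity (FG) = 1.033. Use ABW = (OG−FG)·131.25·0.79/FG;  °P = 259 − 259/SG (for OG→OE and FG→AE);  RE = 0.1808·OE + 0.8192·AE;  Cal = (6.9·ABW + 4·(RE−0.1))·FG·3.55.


ABW = (1.075 − 1.033)·131.25·0.79/1.033 = 4.2158
OE = 259 − 259/1.075 = 18.0698 °P
AE = 259 − 259/1.033 = 8.2740 °P
RE = 0.1808·18.0698 + 0.8192·8.2740 = 10.0450 °P
Cal = (6.9·4.2158 + 4·(10.0450−0.1))·1.033·3.55

252.5525 kcal


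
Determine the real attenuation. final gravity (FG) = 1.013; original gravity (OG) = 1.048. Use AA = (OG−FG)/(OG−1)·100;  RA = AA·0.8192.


AA = (1.048 − 1.013)/(1.048 − 1)·100 = 72.9167
RA = 72.9167·0.8192

59.7333 %


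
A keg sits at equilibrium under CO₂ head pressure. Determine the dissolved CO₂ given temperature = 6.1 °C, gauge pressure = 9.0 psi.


vols = (P + 14.695)·(0.01821 + 0.09011·e^(−0.04·T))
vols = (9.0 + 14.695)·(0.01821 + 0.09011·e^(−0.04·6.1))

2.1044 volumes


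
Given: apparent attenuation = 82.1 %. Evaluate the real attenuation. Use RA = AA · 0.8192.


RA = 82.1 · 0.8192

67.2563 %


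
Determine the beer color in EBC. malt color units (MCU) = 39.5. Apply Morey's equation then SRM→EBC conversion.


SRM = 1.4922·MCU^0.6859;  EBC = SRM·1.97
SRM = 1.4922·39.5^0.6859 = 18.5752
EBC = 18.5752·1.97

36.5931 EBC


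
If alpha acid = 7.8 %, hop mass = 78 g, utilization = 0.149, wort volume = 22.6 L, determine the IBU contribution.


IBU = (α/100)·mass·U·1000 / V
IBU = (7.8/100)·78·0.149·1000 / 22.6

40.1113 IBU


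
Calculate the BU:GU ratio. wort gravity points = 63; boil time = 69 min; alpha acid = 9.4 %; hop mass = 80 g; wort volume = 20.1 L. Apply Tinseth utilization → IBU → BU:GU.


U = 1.65·0.000125^(GP/1000)·(1−e^(−0.04t))/4.15;  IBU = (α/100)·m·U·1000/V;  BU:GU = IBU/GP
U = 1.65·0.000125^(63/1000)·(1−e^(−0.04·69))/4.15 = 0.2114
IBU = (9.4/100)·80·0.2114·1000/20.1 = 79.0983
BU:GU = 79.0983/63

1.2555


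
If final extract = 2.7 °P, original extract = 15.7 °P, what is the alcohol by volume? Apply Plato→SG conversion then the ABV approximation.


SG = 259/(259 − P);  ABV = (OG − FG)·131.25
OG = 259/(259 − 15.7) = 1.0645
FG = 259/(259 − 2.7) = 1.0105
ABV = (1.0645 − 1.0105)·131.25

7.0868 % ABV


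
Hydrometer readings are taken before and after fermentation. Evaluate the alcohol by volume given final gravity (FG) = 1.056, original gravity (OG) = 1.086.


ABV = (OG − FG) · 131.25
ABV = (1.086 − 1.056) · 131.25

3.9375 % ABV


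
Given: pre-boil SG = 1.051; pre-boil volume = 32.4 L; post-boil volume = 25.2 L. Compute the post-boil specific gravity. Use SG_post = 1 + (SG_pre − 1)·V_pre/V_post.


pts_pre = (1.051 − 1)·1000 = 51.0000
pts_post = 51.0000·32.4/25.2 = 65.5714
SG_post = 1 + 65.5714/1000

1.0656


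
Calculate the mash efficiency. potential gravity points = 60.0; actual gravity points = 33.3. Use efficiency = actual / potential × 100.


efficiency = 33.3 / 60.0 × 100

55.5000 %


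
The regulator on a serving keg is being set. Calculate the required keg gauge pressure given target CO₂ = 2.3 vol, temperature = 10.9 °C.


psi = vols/(0.01821 + 0.09011·e^(−0.04·T)) − 14.695
psi = 2.3/(0.01821 + 0.09011·e^(−0.04·10.9)) − 14.695

15.3795 psi


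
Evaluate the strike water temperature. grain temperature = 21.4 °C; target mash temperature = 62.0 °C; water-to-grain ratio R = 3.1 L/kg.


T_strike = (0.41/R)·(T_mash − T_grain) + T_mash
T_strike = (0.41/3.1)·(62.0 − 21.4) + 62.0

67.3697 °C


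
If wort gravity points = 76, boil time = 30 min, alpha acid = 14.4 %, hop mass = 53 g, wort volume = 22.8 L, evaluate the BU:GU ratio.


U = 1.65·0.000125^(GP/1000)·(1−e^(−0.04t))/4.15;  IBU = (α/100)·m·U·1000/V;  BU:GU = IBU/GP
U = 1.65·0.000125^(76/1000)·(1−e^(−0.04·30))/4.15 = 0.1403
IBU = (14.4/100)·53·0.1403·1000/22.8 = 46.9744
BU:GU = 46.9744/76

0.6181


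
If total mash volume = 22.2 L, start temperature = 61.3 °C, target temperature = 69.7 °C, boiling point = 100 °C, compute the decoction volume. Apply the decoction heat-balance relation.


V_dec = V_total·(T_target − T_start)/(T_boil − T_start)
V_dec = 22.2·(69.7 − 61.3)/(100 − 61.3)

4.8186 L


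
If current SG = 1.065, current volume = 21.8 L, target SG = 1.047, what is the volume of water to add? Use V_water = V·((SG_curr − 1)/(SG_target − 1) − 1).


V_water = 21.8·((1.065 − 1)/(1.047 − 1) − 1)

8.3489 L


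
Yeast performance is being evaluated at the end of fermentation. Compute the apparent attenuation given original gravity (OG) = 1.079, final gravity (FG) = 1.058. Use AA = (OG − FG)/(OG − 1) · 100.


AA = (1.079 − 1.058)/(1.079 − 1) · 100

26.5823 %


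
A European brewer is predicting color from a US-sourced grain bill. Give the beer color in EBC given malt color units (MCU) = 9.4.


SRM = 1.4922·MCU^0.6859;  EBC = SRM·1.97
SRM = 1.4922·9.4^0.6859 = 6.9390
EBC = 6.9390·1.97

13.6698 EBC


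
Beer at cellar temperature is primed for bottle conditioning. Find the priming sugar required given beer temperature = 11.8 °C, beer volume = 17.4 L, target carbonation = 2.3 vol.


residual = 14.695·(0.01821 + 0.09011·e^(−0.04·T));  sugar = (target − residual)·4.0·V
residual = 14.695·(0.01821 + 0.09011·e^(−0.04·11.8)) = 1.0935
sugar = (2.3 − 1.0935)·4.0·17.4

83.9690 g


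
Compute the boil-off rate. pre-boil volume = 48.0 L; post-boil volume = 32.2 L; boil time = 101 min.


rate = (V_pre − V_post) / (t_min/60)
rate = (48.0 − 32.2) / (101/60)

9.3861 L/hr


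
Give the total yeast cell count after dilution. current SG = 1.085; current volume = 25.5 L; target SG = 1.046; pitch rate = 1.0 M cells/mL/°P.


V_w = V·((SG_c−1)/(SG_t−1)−1);  °P = 259 − 259/SG_t;  cells = rate·(V+V_w)·°P
V_w = 25.5·((1.085−1)/(1.046−1)−1) = 21.6196
V_final = 25.5 + 21.6196 = 47.1196
°P = 259 − 259/1.046 = 11.3901
cells = 1.0·47.1196·11.3901

536.6946 billion cells


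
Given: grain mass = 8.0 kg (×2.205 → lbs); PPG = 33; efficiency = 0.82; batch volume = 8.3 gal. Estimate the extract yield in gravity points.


points = lbs × PPG × eff / vol
lbs = 8.0 × 2.205 = 17.6400
points = 17.6400 × 33 × 0.82 / 8.3

57.5107 points


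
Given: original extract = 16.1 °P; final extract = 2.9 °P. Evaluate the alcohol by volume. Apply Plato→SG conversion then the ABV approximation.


SG = 259/(259 − P);  ABV = (OG − FG)·131.25
OG = 259/(259 − 16.1) = 1.0663
FG = 259/(259 − 2.9) = 1.0113
ABV = (1.0663 − 1.0113)·131.25

7.2133 % ABV


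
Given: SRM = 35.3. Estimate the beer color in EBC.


EBC = SRM · 1.97
EBC = 35.3 · 1.97

69.5410 EBC


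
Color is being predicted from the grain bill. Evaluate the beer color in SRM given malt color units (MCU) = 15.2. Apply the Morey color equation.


SRM = 1.4922 · MCU^0.6859
SRM = 1.4922 · 15.2^0.6859

9.6484 SRM


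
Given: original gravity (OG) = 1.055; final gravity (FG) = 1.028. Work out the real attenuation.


AA = (OG−FG)/(OG−1)·100;  RA = AA·0.8192
AA = (1.055 − 1.028)/(1.055 − 1)·100 = 49.0909
RA = 49.0909·0.8192

40.2153 %


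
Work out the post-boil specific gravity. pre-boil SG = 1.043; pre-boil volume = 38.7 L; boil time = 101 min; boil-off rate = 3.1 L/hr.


V_post = V_pre − rate·(t/60);  SG_post = 1 + (SG_pre−1)·V_pre/V_post
V_post = 38.7 − 3.1·(101/60) = 33.4817
SG_post = 1 + (1.043 − 1)·38.7/33.4817

1.0497


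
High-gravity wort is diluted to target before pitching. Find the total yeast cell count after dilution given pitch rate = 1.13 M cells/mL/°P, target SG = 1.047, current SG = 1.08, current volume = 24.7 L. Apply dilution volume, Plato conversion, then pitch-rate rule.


V_w = V·((SG_c−1)/(SG_t−1)−1);  °P = 259 − 259/SG_t;  cells = rate·(V+V_w)·°P
V_w = 24.7·((1.08−1)/(1.047−1)−1) = 17.3426
V_final = 24.7 + 17.3426 = 42.0426
°P = 259 − 259/1.047 = 11.6266
cells = 1.13·42.0426·11.6266

552.3552 billion cells


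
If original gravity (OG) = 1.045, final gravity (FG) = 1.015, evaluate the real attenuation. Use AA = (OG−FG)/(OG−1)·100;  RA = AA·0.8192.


AA = (1.045 − 1.015)/(1.045 − 1)·100 = 66.6667
RA = 66.6667·0.8192

54.6133 %


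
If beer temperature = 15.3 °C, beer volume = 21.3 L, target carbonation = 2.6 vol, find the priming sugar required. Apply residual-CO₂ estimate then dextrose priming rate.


residual = 14.695·(0.01821 + 0.09011·e^(−0.04·T));  sugar = (target − residual)·4.0·V
residual = 14.695·(0.01821 + 0.09011·e^(−0.04·15.3)) = 0.9856
sugar = (2.6 − 0.9856)·4.0·21.3

137.5430 g


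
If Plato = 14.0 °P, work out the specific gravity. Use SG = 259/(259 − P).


SG = 259/(259 − 14.0)

1.0571


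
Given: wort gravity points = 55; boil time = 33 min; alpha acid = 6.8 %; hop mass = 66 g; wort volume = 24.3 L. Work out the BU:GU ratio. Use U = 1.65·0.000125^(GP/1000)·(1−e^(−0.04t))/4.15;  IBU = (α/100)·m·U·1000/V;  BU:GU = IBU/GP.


U = 1.65·0.000125^(55/1000)·(1−e^(−0.04·33))/4.15 = 0.1777
IBU = (6.8/100)·66·0.1777·1000/24.3 = 32.8274
BU:GU = 32.8274/55

0.5969


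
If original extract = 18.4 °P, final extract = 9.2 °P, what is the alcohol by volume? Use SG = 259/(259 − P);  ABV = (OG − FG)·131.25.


OG = 259/(259 − 18.4) = 1.0765
FG = 259/(259 − 9.2) = 1.0368
ABV = (1.0765 − 1.0368)·131.25

5.2035 % ABV


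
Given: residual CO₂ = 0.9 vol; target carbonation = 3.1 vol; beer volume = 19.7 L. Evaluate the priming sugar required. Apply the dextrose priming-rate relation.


sugar = (target − residual)·4.0·V
sugar = (3.1 − 0.9)·4.0·19.7

173.3600 g


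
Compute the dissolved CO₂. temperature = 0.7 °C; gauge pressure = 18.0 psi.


vols = (P + 14.695)·(0.01821 + 0.09011·e^(−0.04·T))
vols = (18.0 + 14.695)·(0.01821 + 0.09011·e^(−0.04·0.7))

3.4602 volumes


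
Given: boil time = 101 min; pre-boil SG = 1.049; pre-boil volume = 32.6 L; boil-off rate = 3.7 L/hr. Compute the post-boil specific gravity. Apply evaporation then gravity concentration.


V_post = V_pre − rate·(t/60);  SG_post = 1 + (SG_pre−1)·V_pre/V_post
V_post = 32.6 − 3.7·(101/60) = 26.3717
SG_post = 1 + (1.049 − 1)·32.6/26.3717

1.0606


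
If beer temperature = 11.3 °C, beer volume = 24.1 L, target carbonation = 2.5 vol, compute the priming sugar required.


residual = 14.695·(0.01821 + 0.09011·e^(−0.04·T));  sugar = (target − residual)·4.0·V
residual = 14.695·(0.01821 + 0.09011·e^(−0.04·11.3)) = 1.1102
sugar = (2.5 − 1.1102)·4.0·24.1

133.9734 g


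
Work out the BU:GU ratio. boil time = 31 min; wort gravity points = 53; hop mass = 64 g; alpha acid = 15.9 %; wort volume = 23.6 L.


U = 1.65·0.000125^(GP/1000)·(1−e^(−0.04t))/4.15;  IBU = (α/100)·m·U·1000/V;  BU:GU = IBU/GP
U = 1.65·0.000125^(53/1000)·(1−e^(−0.04·31))/4.15 = 0.1755
IBU = (15.9/100)·64·0.1755·1000/23.6 = 75.6610
BU:GU = 75.6610/53

1.4276


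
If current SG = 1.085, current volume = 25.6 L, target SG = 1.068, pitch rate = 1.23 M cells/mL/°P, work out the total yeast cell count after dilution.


V_w = V·((SG_c−1)/(SG_t−1)−1);  °P = 259 − 259/SG_t;  cells = rate·(V+V_w)·°P
V_w = 25.6·((1.085−1)/(1.068−1)−1) = 6.4000
V_final = 25.6 + 6.4000 = 32.0000
°P = 259 − 259/1.068 = 16.4906
cells = 1.23·32.0000·16.4906

649.0715 billion cells


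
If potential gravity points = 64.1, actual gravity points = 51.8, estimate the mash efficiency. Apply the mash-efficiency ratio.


efficiency = actual / potential × 100
efficiency = 51.8 / 64.1 × 100

80.8112 %


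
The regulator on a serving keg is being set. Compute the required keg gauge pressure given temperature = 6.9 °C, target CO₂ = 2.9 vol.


psi = vols/(0.01821 + 0.09011·e^(−0.04·T)) − 14.695
psi = 2.9/(0.01821 + 0.09011·e^(−0.04·6.9)) − 14.695

18.7975 psi


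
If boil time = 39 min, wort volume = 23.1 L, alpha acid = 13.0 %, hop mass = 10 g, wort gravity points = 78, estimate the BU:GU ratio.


U = 1.65·0.000125^(GP/1000)·(1−e^(−0.04t))/4.15;  IBU = (α/100)·m·U·1000/V;  BU:GU = IBU/GP
U = 1.65·0.000125^(78/1000)·(1−e^(−0.04·39))/4.15 = 0.1558
IBU = (13.0/100)·10·0.1558·1000/23.1 = 8.7676
BU:GU = 8.7676/78

0.1124


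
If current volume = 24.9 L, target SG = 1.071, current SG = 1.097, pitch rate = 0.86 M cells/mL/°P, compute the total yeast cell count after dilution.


V_w = V·((SG_c−1)/(SG_t−1)−1);  °P = 259 − 259/SG_t;  cells = rate·(V+V_w)·°P
V_w = 24.9·((1.097−1)/(1.071−1)−1) = 9.1183
V_final = 24.9 + 9.1183 = 34.0183
°P = 259 − 259/1.071 = 17.1699
cells = 0.86·34.0183·17.1699

502.3193 billion cells


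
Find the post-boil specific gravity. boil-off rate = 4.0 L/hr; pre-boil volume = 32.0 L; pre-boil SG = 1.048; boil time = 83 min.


V_post = V_pre − rate·(t/60);  SG_post = 1 + (SG_pre−1)·V_pre/V_post
V_post = 32.0 − 4.0·(83/60) = 26.4667
SG_post = 1 + (1.048 − 1)·32.0/26.4667

1.0580


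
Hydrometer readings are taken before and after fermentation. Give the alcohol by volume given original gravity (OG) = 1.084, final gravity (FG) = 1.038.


ABV = (OG − FG) · 131.25
ABV = (1.084 − 1.038) · 131.25

6.0375 % ABV


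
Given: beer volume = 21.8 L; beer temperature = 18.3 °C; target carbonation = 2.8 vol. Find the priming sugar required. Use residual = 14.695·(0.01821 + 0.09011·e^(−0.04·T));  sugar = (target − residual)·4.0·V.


residual = 14.695·(0.01821 + 0.09011·e^(−0.04·18.3)) = 0.9044
sugar = (2.8 − 0.9044)·4.0·21.8

165.2921 g


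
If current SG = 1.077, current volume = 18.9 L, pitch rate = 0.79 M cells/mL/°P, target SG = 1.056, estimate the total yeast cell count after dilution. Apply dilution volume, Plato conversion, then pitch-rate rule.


V_w = V·((SG_c−1)/(SG_t−1)−1);  °P = 259 − 259/SG_t;  cells = rate·(V+V_w)·°P
V_w = 18.9·((1.077−1)/(1.056−1)−1) = 7.0875
V_final = 18.9 + 7.0875 = 25.9875
°P = 259 − 259/1.056 = 13.7348
cells = 0.79·25.9875·13.7348

281.9782 billion cells


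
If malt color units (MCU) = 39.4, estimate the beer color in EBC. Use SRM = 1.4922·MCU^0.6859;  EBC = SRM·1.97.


SRM = 1.4922·39.4^0.6859 = 18.5429
EBC = 18.5429·1.97

36.5295 EBC


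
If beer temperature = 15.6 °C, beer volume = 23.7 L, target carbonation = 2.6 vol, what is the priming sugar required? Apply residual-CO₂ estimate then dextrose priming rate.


residual = 14.695·(0.01821 + 0.09011·e^(−0.04·T));  sugar = (target − residual)·4.0·V
residual = 14.695·(0.01821 + 0.09011·e^(−0.04·15.6)) = 0.9771
sugar = (2.6 − 0.9771)·4.0·23.7

153.8528 g


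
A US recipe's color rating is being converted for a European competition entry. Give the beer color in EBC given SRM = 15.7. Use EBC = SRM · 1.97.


EBC = 15.7 · 1.97

30.9290 EBC


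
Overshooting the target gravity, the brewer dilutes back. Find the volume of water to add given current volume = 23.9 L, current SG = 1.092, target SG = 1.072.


V_water = V·((SG_curr − 1)/(SG_target − 1) − 1)
V_water = 23.9·((1.092 − 1)/(1.072 − 1) − 1)

6.6389 L


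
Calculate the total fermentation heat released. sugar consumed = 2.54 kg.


Q = m_sugar · 590 kJ/kg
Q = 2.54 · 590

1498.6000 kJ


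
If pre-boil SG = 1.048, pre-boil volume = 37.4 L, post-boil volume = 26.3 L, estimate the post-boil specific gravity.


SG_post = 1 + (SG_pre − 1)·V_pre/V_post
pts_pre = (1.048 − 1)·1000 = 48.0000
pts_post = 48.0000·37.4/26.3 = 68.2586
SG_post = 1 + 68.2586/1000

1.0683


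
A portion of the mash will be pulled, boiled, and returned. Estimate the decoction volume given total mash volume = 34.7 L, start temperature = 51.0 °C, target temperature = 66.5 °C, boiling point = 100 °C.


V_dec = V_total·(T_target − T_start)/(T_boil − T_start)
V_dec = 34.7·(66.5 − 51.0)/(100 − 51.0)

10.9765 L


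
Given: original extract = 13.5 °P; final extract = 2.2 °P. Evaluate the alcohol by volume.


SG = 259/(259 − P);  ABV = (OG − FG)·131.25
OG = 259/(259 − 13.5) = 1.0550
FG = 259/(259 − 2.2) = 1.0086
ABV = (1.0550 − 1.0086)·131.25

6.0930 % ABV


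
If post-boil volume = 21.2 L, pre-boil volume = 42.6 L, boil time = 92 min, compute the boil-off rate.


rate = (V_pre − V_post) / (t_min/60)
rate = (42.6 − 21.2) / (92/60)

13.9565 L/hr


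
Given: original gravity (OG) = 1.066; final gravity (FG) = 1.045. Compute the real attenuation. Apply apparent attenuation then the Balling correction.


AA = (OG−FG)/(OG−1)·100;  RA = AA·0.8192
AA = (1.066 − 1.045)/(1.066 − 1)·100 = 31.8182
RA = 31.8182·0.8192

26.0655 %


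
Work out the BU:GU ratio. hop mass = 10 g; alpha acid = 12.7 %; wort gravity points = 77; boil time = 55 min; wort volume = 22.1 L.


U = 1.65·0.000125^(GP/1000)·(1−e^(−0.04t))/4.15;  IBU = (α/100)·m·U·1000/V;  BU:GU = IBU/GP
U = 1.65·0.000125^(77/1000)·(1−e^(−0.04·55))/4.15 = 0.1770
IBU = (12.7/100)·10·0.1770·1000/22.1 = 10.1697
BU:GU = 10.1697/77

0.1321


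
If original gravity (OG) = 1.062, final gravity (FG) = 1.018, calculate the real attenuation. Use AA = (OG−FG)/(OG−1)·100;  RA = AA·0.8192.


AA = (1.062 − 1.018)/(1.062 − 1)·100 = 70.9677
RA = 70.9677·0.8192

58.1368 %


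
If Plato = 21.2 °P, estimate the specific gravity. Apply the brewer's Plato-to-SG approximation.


SG = 259/(259 − P)
SG = 259/(259 − 21.2)

1.0892


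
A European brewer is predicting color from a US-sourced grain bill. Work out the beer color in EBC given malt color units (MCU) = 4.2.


SRM = 1.4922·MCU^0.6859;  EBC = SRM·1.97
SRM = 1.4922·4.2^0.6859 = 3.9931
EBC = 3.9931·1.97

7.8665 EBC


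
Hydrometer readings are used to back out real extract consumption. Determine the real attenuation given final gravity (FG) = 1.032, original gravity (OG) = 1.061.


AA = (OG−FG)/(OG−1)·100;  RA = AA·0.8192
AA = (1.061 − 1.032)/(1.061 − 1)·100 = 47.5410
RA = 47.5410·0.8192

38.9456 %


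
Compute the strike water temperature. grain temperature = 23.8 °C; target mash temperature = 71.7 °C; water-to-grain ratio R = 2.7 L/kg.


T_strike = (0.41/R)·(T_mash − T_grain) + T_mash
T_strike = (0.41/2.7)·(71.7 − 23.8) + 71.7

78.9737 °C


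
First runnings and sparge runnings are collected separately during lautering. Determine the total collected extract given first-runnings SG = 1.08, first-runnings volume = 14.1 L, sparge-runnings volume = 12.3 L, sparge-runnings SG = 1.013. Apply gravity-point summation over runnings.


total = Σ (SG_i − 1)·1000·V_i
first = (1.08 − 1)·1000·14.1 = 1128.0000
sparge = (1.013 − 1)·1000·12.3 = 159.9000
total = 1128.0000 + 159.9000

1287.9000 gravity·L


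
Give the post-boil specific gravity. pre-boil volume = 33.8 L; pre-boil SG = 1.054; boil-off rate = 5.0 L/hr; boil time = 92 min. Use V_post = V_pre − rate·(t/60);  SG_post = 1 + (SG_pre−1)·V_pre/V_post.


V_post = 33.8 − 5.0·(92/60) = 26.1333
SG_post = 1 + (1.054 − 1)·33.8/26.1333

1.0698


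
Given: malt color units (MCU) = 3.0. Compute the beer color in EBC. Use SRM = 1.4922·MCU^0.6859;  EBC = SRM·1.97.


SRM = 1.4922·3.0^0.6859 = 3.1702
EBC = 3.1702·1.97

6.2453 EBC


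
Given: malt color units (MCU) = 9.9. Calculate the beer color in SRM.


SRM = 1.4922 · MCU^0.6859
SRM = 1.4922 · 9.9^0.6859

7.1901 SRM


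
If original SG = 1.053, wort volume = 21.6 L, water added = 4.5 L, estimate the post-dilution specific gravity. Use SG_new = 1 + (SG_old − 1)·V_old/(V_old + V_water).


pts = (1.053 − 1)·1000·21.6/(21.6 + 4.5) = 43.8621
SG_new = 1 + 43.8621/1000

1.0439


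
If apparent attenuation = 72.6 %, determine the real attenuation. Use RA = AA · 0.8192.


RA = 72.6 · 0.8192

59.4739 %


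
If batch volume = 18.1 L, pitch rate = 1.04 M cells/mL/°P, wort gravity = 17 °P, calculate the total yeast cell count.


cells (billions) = rate · V_L · °P
cells = 1.04 · 18.1 · 17

320.0080 billion cells


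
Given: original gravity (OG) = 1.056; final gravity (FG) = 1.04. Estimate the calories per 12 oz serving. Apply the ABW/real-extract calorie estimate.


ABW = (OG−FG)·131.25·0.79/FG;  °P = 259 − 259/SG (for OG→OE and FG→AE);  RE = 0.1808·OE + 0.8192·AE;  Cal = (6.9·ABW + 4·(RE−0.1))·FG·3.55
ABW = (1.056 − 1.04)·131.25·0.79/1.04 = 1.5952
OE = 259 − 259/1.056 = 13.7348 °P
AE = 259 − 259/1.04 = 9.9615 °P
RE = 0.1808·13.7348 + 0.8192·9.9615 = 10.6438 °P
Cal = (6.9·1.5952 + 4·(10.6438−0.1))·1.04·3.55

196.3473 kcal


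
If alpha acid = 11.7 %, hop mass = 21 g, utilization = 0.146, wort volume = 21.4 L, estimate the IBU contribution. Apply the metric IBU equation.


IBU = (α/100)·mass·U·1000 / V
IBU = (11.7/100)·21·0.146·1000 / 21.4

16.7627 IBU


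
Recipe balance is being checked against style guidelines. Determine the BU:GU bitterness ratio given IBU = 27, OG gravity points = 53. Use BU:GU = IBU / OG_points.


BU:GU = 27 / 53

0.5094


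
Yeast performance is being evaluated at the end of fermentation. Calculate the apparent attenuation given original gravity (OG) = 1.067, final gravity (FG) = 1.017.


AA = (OG − FG)/(OG − 1) · 100
AA = (1.067 − 1.017)/(1.067 − 1) · 100

74.6269 %


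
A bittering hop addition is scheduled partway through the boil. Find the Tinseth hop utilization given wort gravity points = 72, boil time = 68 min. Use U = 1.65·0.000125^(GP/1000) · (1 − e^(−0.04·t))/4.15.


bigness = 1.65·0.000125^(72/1000) = 0.8639
boil_factor = (1 − e^(−0.04·68))/4.15 = 0.2251
U = 0.8639 · 0.2251

0.1945


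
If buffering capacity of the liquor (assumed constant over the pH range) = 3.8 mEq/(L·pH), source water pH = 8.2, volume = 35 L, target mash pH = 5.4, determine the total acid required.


acid = buffering capacity · (pH_source − pH_target) · V
acid = 3.8 · (8.2 − 5.4) · 35

372.4000 mEq


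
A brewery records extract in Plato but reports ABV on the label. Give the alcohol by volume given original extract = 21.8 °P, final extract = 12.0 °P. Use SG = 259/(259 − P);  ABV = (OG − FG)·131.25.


OG = 259/(259 − 21.8) = 1.0919
FG = 259/(259 − 12.0) = 1.0486
ABV = (1.0919 − 1.0486)·131.25

5.6861 % ABV


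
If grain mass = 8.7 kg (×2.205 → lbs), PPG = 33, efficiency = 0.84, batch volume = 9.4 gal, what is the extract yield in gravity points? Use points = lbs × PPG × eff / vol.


lbs = 8.7 × 2.205 = 19.1835
points = 19.1835 × 33 × 0.84 / 9.4

56.5709 points


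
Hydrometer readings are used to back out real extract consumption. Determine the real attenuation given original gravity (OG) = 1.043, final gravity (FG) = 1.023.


AA = (OG−FG)/(OG−1)·100;  RA = AA·0.8192
AA = (1.043 − 1.023)/(1.043 − 1)·100 = 46.5116
RA = 46.5116·0.8192

38.1023 %


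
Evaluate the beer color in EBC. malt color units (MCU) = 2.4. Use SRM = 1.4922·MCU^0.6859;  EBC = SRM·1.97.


SRM = 1.4922·2.4^0.6859 = 2.7203
EBC = 2.7203·1.97

5.3590 EBC


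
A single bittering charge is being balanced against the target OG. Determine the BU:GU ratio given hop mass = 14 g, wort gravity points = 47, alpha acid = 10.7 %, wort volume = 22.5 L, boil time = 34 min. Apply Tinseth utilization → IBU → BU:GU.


U = 1.65·0.000125^(GP/1000)·(1−e^(−0.04t))/4.15;  IBU = (α/100)·m·U·1000/V;  BU:GU = IBU/GP
U = 1.65·0.000125^(47/1000)·(1−e^(−0.04·34))/4.15 = 0.1937
IBU = (10.7/100)·14·0.1937·1000/22.5 = 12.8975
BU:GU = 12.8975/47

0.2744


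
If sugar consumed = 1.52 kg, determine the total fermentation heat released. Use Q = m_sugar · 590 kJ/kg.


Q = 1.52 · 590

896.8000 kJ


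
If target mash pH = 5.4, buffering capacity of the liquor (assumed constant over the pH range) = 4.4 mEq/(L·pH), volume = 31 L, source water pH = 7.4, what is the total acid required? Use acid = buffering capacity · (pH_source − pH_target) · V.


acid = 4.4 · (7.4 − 5.4) · 31

272.8000 mEq


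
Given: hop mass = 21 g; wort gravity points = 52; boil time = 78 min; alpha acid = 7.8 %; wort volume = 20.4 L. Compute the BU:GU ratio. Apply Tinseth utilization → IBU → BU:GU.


U = 1.65·0.000125^(GP/1000)·(1−e^(−0.04t))/4.15;  IBU = (α/100)·m·U·1000/V;  BU:GU = IBU/GP
U = 1.65·0.000125^(52/1000)·(1−e^(−0.04·78))/4.15 = 0.2382
IBU = (7.8/100)·21·0.2382·1000/20.4 = 19.1225
BU:GU = 19.1225/52

0.3677


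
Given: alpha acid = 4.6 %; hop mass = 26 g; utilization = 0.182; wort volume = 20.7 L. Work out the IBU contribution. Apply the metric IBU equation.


IBU = (α/100)·mass·U·1000 / V
IBU = (4.6/100)·26·0.182·1000 / 20.7

10.5156 IBU


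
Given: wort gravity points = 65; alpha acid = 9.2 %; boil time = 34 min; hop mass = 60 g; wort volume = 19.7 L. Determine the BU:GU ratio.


U = 1.65·0.000125^(GP/1000)·(1−e^(−0.04t))/4.15;  IBU = (α/100)·m·U·1000/V;  BU:GU = IBU/GP
U = 1.65·0.000125^(65/1000)·(1−e^(−0.04·34))/4.15 = 0.1648
IBU = (9.2/100)·60·0.1648·1000/19.7 = 46.1737
BU:GU = 46.1737/65

0.7104


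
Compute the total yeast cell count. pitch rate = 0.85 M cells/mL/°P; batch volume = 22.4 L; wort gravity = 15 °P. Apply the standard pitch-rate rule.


cells (billions) = rate · V_L · °P
cells = 0.85 · 22.4 · 15

285.6000 billion cells


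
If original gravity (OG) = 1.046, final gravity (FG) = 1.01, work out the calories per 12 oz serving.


ABW = (OG−FG)·131.25·0.79/FG;  °P = 259 − 259/SG (for OG→OE and FG→AE);  RE = 0.1808·OE + 0.8192·AE;  Cal = (6.9·ABW + 4·(RE−0.1))·FG·3.55
ABW = (1.046 − 1.01)·131.25·0.79/1.01 = 3.6958
OE = 259 − 259/1.046 = 11.3901 °P
AE = 259 − 259/1.01 = 2.5644 °P
RE = 0.1808·11.3901 + 0.8192·2.5644 = 4.1600 °P
Cal = (6.9·3.6958 + 4·(4.1600−0.1))·1.01·3.55

149.6629 kcal


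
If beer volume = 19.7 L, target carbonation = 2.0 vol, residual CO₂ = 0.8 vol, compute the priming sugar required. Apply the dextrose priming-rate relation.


sugar = (target − residual)·4.0·V
sugar = (2.0 − 0.8)·4.0·19.7

94.5600 g


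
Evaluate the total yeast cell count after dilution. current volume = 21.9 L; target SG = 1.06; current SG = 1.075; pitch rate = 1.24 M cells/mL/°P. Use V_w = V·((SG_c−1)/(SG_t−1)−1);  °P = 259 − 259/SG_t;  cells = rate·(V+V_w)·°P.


V_w = 21.9·((1.075−1)/(1.06−1)−1) = 5.4750
V_final = 21.9 + 5.4750 = 27.3750
°P = 259 − 259/1.06 = 14.6604
cells = 1.24·27.3750·14.6604

497.6465 billion cells


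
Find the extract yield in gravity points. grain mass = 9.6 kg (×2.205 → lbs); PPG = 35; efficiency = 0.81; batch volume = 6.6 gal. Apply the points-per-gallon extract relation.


points = lbs × PPG × eff / vol
lbs = 9.6 × 2.205 = 21.1680
points = 21.1680 × 35 × 0.81 / 6.6

90.9262 points


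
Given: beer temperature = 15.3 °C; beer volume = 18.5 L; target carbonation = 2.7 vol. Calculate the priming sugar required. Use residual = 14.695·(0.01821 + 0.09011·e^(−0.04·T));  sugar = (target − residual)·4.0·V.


residual = 14.695·(0.01821 + 0.09011·e^(−0.04·15.3)) = 0.9856
sugar = (2.7 − 0.9856)·4.0·18.5

126.8622 g


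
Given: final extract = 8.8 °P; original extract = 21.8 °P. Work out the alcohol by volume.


SG = 259/(259 − P);  ABV = (OG − FG)·131.25
OG = 259/(259 − 21.8) = 1.0919
FG = 259/(259 − 8.8) = 1.0352
ABV = (1.0919 − 1.0352)·131.25

7.4463 % ABV


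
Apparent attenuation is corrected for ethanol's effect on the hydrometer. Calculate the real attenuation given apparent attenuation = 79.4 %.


RA = AA · 0.8192
RA = 79.4 · 0.8192

65.0445 %


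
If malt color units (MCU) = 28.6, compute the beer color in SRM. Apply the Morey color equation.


SRM = 1.4922 · MCU^0.6859
SRM = 1.4922 · 28.6^0.6859

14.8850 SRM


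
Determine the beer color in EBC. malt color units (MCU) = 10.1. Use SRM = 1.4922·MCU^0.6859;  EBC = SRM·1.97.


SRM = 1.4922·10.1^0.6859 = 7.2894
EBC = 7.2894·1.97

14.3601 EBC


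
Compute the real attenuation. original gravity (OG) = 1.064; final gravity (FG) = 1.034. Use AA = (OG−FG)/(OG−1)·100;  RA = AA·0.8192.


AA = (1.064 − 1.034)/(1.064 − 1)·100 = 46.8750
RA = 46.8750·0.8192

38.4000 %


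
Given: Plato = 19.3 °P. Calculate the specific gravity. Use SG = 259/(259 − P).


SG = 259/(259 − 19.3)

1.0805


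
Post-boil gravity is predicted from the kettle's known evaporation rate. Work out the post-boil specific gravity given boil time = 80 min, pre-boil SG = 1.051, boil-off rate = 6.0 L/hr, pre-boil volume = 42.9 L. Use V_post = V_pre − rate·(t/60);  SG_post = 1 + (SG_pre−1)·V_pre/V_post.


V_post = 42.9 − 6.0·(80/60) = 34.9000
SG_post = 1 + (1.051 − 1)·42.9/34.9000

1.0627


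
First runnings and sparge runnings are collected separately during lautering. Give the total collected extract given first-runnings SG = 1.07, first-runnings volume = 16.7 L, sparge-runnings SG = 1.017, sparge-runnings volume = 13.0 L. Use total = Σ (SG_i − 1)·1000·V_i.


first = (1.07 − 1)·1000·16.7 = 1169.0000
sparge = (1.017 − 1)·1000·13.0 = 221.0000
total = 1169.0000 + 221.0000

1390.0000 gravity·L


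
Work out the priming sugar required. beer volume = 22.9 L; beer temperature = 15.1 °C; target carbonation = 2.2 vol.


residual = 14.695·(0.01821 + 0.09011·e^(−0.04·T));  sugar = (target − residual)·4.0·V
residual = 14.695·(0.01821 + 0.09011·e^(−0.04·15.1)) = 0.9914
sugar = (2.2 − 0.9914)·4.0·22.9

110.7066 g


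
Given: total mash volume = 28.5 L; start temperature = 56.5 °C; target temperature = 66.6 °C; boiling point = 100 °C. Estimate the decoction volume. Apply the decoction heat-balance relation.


V_dec = V_total·(T_target − T_start)/(T_boil − T_start)
V_dec = 28.5·(66.6 − 56.5)/(100 − 56.5)

6.6172 L


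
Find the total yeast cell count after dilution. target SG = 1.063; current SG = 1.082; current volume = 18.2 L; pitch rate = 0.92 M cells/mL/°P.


V_w = V·((SG_c−1)/(SG_t−1)−1);  °P = 259 − 259/SG_t;  cells = rate·(V+V_w)·°P
V_w = 18.2·((1.082−1)/(1.063−1)−1) = 5.4889
V_final = 18.2 + 5.4889 = 23.6889
°P = 259 − 259/1.063 = 15.3500
cells = 0.92·23.6889·15.3500

334.5335 billion cells


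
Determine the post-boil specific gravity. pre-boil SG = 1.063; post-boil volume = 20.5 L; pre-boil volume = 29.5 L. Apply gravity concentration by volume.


SG_post = 1 + (SG_pre − 1)·V_pre/V_post
pts_pre = (1.063 − 1)·1000 = 63.0000
pts_post = 63.0000·29.5/20.5 = 90.6585
SG_post = 1 + 90.6585/1000

1.0907


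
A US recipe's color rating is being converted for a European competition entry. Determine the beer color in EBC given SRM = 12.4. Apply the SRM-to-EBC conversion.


EBC = SRM · 1.97
EBC = 12.4 · 1.97

24.4280 EBC


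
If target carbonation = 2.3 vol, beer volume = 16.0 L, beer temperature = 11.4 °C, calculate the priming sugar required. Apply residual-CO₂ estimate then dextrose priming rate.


residual = 14.695·(0.01821 + 0.09011·e^(−0.04·T));  sugar = (target − residual)·4.0·V
residual = 14.695·(0.01821 + 0.09011·e^(−0.04·11.4)) = 1.1069
sugar = (2.3 − 1.1069)·4.0·16.0

76.3603 g


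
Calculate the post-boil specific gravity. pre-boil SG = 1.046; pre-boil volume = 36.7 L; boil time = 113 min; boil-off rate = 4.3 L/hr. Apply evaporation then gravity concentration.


V_post = V_pre − rate·(t/60);  SG_post = 1 + (SG_pre−1)·V_pre/V_post
V_post = 36.7 − 4.3·(113/60) = 28.6017
SG_post = 1 + (1.046 − 1)·36.7/28.6017

1.0590


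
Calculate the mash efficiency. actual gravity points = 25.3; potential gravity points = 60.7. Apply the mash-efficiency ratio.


efficiency = actual / potential × 100
efficiency = 25.3 / 60.7 × 100

41.6804 %


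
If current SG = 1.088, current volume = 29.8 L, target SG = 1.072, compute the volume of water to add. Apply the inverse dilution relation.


V_water = V·((SG_curr − 1)/(SG_target − 1) − 1)
V_water = 29.8·((1.088 − 1)/(1.072 − 1) − 1)

6.6222 L


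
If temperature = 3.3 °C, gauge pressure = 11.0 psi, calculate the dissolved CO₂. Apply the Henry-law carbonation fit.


vols = (P + 14.695)·(0.01821 + 0.09011·e^(−0.04·T))
vols = (11.0 + 14.695)·(0.01821 + 0.09011·e^(−0.04·3.3))

2.4970 volumes


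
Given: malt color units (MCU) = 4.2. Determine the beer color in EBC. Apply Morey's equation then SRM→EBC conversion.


SRM = 1.4922·MCU^0.6859;  EBC = SRM·1.97
SRM = 1.4922·4.2^0.6859 = 3.9931
EBC = 3.9931·1.97

7.8665 EBC


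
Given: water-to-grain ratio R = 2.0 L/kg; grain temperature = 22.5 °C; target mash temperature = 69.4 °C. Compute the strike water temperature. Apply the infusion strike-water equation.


T_strike = (0.41/R)·(T_mash − T_grain) + T_mash
T_strike = (0.41/2.0)·(69.4 − 22.5) + 69.4

79.0145 °C


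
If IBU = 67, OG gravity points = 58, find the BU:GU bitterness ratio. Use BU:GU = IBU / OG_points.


BU:GU = 67 / 58

1.1552


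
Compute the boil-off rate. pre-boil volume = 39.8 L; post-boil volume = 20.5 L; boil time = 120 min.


rate = (V_pre − V_post) / (t_min/60)
rate = (39.8 − 20.5) / (120/60)

9.6500 L/hr


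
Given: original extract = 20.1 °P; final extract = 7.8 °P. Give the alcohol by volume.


SG = 259/(259 − P);  ABV = (OG − FG)·131.25
OG = 259/(259 − 20.1) = 1.0841
FG = 259/(259 − 7.8) = 1.0311
ABV = (1.0841 − 1.0311)·131.25

6.9674 % ABV


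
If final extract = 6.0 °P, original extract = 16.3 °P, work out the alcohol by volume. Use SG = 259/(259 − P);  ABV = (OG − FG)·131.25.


OG = 259/(259 − 16.3) = 1.0672
FG = 259/(259 − 6.0) = 1.0237
ABV = (1.0672 − 1.0237)·131.25

5.7022 % ABV


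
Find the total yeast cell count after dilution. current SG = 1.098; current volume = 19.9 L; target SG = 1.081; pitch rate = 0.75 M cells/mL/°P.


V_w = V·((SG_c−1)/(SG_t−1)−1);  °P = 259 − 259/SG_t;  cells = rate·(V+V_w)·°P
V_w = 19.9·((1.098−1)/(1.081−1)−1) = 4.1765
V_final = 19.9 + 4.1765 = 24.0765
°P = 259 − 259/1.081 = 19.4070
cells = 0.75·24.0765·19.4070

350.4407 billion cells


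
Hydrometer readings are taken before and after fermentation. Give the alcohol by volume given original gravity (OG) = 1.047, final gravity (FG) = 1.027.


ABV = (OG − FG) · 131.25
ABV = (1.047 − 1.027) · 131.25

2.6250 % ABV


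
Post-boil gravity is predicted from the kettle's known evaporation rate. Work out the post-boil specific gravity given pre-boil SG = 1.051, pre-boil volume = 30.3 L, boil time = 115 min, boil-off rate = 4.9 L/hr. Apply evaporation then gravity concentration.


V_post = V_pre − rate·(t/60);  SG_post = 1 + (SG_pre−1)·V_pre/V_post
V_post = 30.3 − 4.9·(115/60) = 20.9083
SG_post = 1 + (1.051 − 1)·30.3/20.9083

1.0739


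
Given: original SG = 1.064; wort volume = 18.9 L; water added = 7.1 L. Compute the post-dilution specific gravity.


SG_new = 1 + (SG_old − 1)·V_old/(V_old + V_water)
pts = (1.064 − 1)·1000·18.9/(18.9 + 7.1) = 46.5231
SG_new = 1 + 46.5231/1000

1.0465
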